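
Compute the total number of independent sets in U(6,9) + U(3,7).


For a direct sum, |I(M1+M2)| = |I(M1)| * |I(M2)|.
|I(U(6,9))| = sum C(9,k) for k=0..6 = 466.
|I(U(3,7))| = sum C(7,k) for k=0..3 = 64.
Total = 466 * 64 = 29824.

29824


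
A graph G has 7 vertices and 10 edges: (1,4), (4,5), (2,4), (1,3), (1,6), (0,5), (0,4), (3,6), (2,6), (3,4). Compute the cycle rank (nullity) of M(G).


Cycle rank (nullity) = |E| - r(M) = |E| - (|V| - c).
|E| = 10, |V| = 7, c = 1.
Nullity = 10 - (7 - 1) = 10 - 6 = 4.

4


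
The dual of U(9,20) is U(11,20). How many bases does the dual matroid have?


The dual of U(r,n) is U(n-r, n) = U(11,20).
Bases of U(11,20) are all (11)-element subsets.
|B(M*)| = C(20,11) = 20! / (11! * 9!) = 167960.

167960


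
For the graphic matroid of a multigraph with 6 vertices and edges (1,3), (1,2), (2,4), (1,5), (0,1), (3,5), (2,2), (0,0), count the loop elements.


In a graphic matroid, a loop is a self-loop edge (u,u) with rank 0.
Examining all 8 edges for self-loops...
Self-loops found: (2,2), (0,0)
Number of loops = 2.

2


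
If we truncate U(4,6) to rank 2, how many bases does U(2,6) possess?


Truncating U(4,6) to rank 2 gives U(2,6).
Bases of U(2,6) are all 2-element subsets of 6 elements.
Number of bases = (6 choose 2) = 15.

15


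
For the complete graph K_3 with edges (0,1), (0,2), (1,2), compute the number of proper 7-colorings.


P(K_3, k) = k(k-1)(k-2)...(k-2).
P(7) = (7) * (6) * (5) = 210.

210


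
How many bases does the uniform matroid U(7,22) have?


Bases of U(7,22) are all 7-element subsets of the 22-element ground set.
Number of bases = C(22,7).
C(22,7) = 22! / (7! * 15!) = 170544.

170544


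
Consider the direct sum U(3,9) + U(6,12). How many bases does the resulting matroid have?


Bases of a direct sum M1 + M2: |B| = |B(M1)| * |B(M2)|.
|B(U(3,9))| = C(9,3) = 84.
|B(U(6,12))| = C(12,6) = 924.
Total bases = 84 * 924 = 77616.

77616


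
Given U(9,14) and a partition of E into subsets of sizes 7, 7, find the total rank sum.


r(Ai) = min(|Ai|, 9) for each part.
Sum = min(7,9) + min(7,9)
    = 7 + 7
    = 14.

14


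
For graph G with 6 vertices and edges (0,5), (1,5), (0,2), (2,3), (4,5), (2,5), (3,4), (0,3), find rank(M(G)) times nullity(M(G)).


r(M) = |V| - c = 6 - 1 = 5.
nullity = |E| - r(M) = 8 - 5 = 3.
Product = 5 * 3 = 15.

15


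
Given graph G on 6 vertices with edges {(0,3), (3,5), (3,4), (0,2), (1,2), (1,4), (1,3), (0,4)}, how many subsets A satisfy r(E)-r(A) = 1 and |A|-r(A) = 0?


R(x,y) = sum over A in 2^E of x^(r(E)-r(A)) * y^(|A|-r(A)).
G has 6 vertices, 8 edges. r(E) = 5.
Enumerate all 2^8 = 256 subsets.
Count subsets with r(E)-r(A)=1 and |A|-r(A)=0: 57.

57


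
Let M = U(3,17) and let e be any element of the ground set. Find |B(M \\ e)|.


Deleting e from U(3,17) gives U(3,16) since n > r.
Bases of U(3,16) = C(16,3) = 16! / (3! * 13!) = 560.

560


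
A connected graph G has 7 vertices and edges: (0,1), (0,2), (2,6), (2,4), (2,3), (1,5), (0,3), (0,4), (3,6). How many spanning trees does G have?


By Kirchhoff's matrix tree theorem, the number of spanning trees equals
the determinant of any cofactor of the Laplacian matrix L.
G has 7 vertices and 9 edges.
Computing the (6 x 6) cofactor determinant gives 21.

21


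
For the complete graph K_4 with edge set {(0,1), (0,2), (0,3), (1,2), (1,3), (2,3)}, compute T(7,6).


T(K_4; x,y) = x^3 + 3x^2 + 4xy + 2x + y^3 + 3y^2 + 2y.
Substituting x=7, y=6:
= 343 + 147 + 168 + 14 + 216 + 108 + 12
= 1008.

1008


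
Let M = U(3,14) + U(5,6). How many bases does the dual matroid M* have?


(M1+M2)* = M1* + M2*.
M1* = U(11,14), bases: C(14,11) = 364.
M2* = U(1,6), bases: C(6,1) = 6.
|B(M*)| = 364 * 6 = 2184.

2184


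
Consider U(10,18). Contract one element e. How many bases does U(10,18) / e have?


Contracting e from U(10,18) gives U(9,17).
Bases of U(9,17) = C(17,9) = 17! / (9! * 8!) = 24310.

24310


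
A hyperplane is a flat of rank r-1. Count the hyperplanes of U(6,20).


Hyperplanes of U(6,20) are flats of rank 5.
In a uniform matroid, these are exactly the (5)-element subsets.
Count = (20 choose 5) = 15504.

15504


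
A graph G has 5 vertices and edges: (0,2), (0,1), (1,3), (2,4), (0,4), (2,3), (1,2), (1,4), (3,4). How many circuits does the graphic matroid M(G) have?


A circuit in a graphic matroid = edge set of a simple cycle.
G has 5 vertices and 9 edges.
Enumerating all minimal edge subsets forming cycles...
Total circuits found: 22.

22


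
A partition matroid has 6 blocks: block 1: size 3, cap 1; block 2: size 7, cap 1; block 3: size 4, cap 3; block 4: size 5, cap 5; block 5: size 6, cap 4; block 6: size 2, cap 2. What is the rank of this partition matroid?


Rank of a partition matroid = sum of min(|Si|, ci) for each block.
= min(3,1) + min(7,1) + min(4,3) + min(5,5) + min(6,4) + min(2,2)
= 1 + 1 + 3 + 5 + 4 + 2
= 16.

16


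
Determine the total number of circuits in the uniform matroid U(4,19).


In U(4,19), circuits are the (5)-element subsets.
Any set of 5 elements is dependent, and removing any one element gives
an independent set of size 4, so it is a minimal dependent set.
Number of circuits = C(19,5) = 19! / (5! * 14!) = 11628.

11628


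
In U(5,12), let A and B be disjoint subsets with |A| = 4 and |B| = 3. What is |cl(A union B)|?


|A union B| = 4 + 3 = 7 (disjoint).
In U(5,12), cl(S) = S if |S| < 5, else cl(S) = E.
Since 7 >= 5, cl(A union B) = E.
|cl(A union B)| = 12.

12


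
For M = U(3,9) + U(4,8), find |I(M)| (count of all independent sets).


For a direct sum, |I(M1+M2)| = |I(M1)| * |I(M2)|.
|I(U(3,9))| = sum C(9,k) for k=0..3 = 130.
|I(U(4,8))| = sum C(8,k) for k=0..4 = 163.
Total = 130 * 163 = 21190.

21190


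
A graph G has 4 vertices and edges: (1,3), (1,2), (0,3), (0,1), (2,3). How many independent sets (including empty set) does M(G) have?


An independent set in a graphic matroid is an acyclic edge subset.
G has 4 vertices and 5 edges.
Enumerate all 2^5 = 32 subsets, checking for acyclicity.
Total independent sets = 24.

24


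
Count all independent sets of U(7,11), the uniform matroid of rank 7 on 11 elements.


Independent sets of U(7,11) are all subsets of size <= 7.
Count = (11 choose 0) + (11 choose 1) + (11 choose 2) + (11 choose 3) + (11 choose 4) + (11 choose 5) + (11 choose 6) + (11 choose 7)
     = 1 + 11 + 55 + 165 + 330 + 462 + 462 + 330
     = 1816.

1816


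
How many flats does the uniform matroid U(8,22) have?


Flats of U(8,22): every subset of size < 8 is a flat, plus E itself.
Count = C(22,0) + C(22,1) + C(22,2) + C(22,3) + C(22,4) + C(22,5) + C(22,6) + C(22,7) + 1
     = 1 + 22 + 231 + 1540 + 7315 + 26334 + 74613 + 170544 + 1
     = 280601.

280601


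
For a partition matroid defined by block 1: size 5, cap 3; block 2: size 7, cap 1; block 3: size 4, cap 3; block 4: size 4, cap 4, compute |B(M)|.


A basis picks exactly ci elements from block i.
Number of bases = product of C(|Si|, ci).
= C(5,3) * C(7,1) * C(4,3) * C(4,4)
= 10 * 7 * 4 * 1
= 280.

280


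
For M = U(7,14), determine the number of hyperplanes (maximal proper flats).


Hyperplanes of U(7,14) are flats of rank 6.
In a uniform matroid, these are exactly the (6)-element subsets.
Count = (14 choose 6) = 3003.

3003


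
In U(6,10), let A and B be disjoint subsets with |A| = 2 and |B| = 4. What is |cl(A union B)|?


|A union B| = 2 + 4 = 6 (disjoint).
In U(6,10), cl(S) = S if |S| < 6, else cl(S) = E.
Since 6 >= 6, cl(A union B) = E.
|cl(A union B)| = 10.

10


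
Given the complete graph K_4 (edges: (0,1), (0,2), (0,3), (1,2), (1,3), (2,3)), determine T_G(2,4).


T(K_4; x,y) = x^3 + 3x^2 + 4xy + 2x + y^3 + 3y^2 + 2y.
Substituting x=2, y=4:
= 8 + 12 + 32 + 4 + 64 + 48 + 8
= 176.

176


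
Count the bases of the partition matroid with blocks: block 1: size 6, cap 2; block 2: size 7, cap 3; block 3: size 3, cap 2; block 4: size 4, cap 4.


A basis picks exactly ci elements from block i.
Number of bases = product of C(|Si|, ci).
= C(6,2) * C(7,3) * C(3,2) * C(4,4)
= 15 * 35 * 3 * 1
= 1575.

1575


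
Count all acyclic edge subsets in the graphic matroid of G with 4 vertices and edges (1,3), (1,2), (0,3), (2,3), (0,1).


An independent set in a graphic matroid is an acyclic edge subset.
G has 4 vertices and 5 edges.
Enumerate all 2^5 = 32 subsets, checking for acyclicity.
Total independent sets = 24.

24


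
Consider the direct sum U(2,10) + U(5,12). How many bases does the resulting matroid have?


Bases of a direct sum M1 + M2: |B| = |B(M1)| * |B(M2)|.
|B(U(2,10))| = C(10,2) = 45.
|B(U(5,12))| = C(12,5) = 792.
Total bases = 45 * 792 = 35640.

35640


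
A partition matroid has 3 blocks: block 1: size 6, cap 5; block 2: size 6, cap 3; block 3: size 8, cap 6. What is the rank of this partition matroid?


Rank of a partition matroid = sum of min(|Si|, ci) for each block.
= min(6,5) + min(6,3) + min(8,6)
= 5 + 3 + 6
= 14.

14


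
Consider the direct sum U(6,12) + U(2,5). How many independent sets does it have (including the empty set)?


For a direct sum, |I(M1+M2)| = |I(M1)| * |I(M2)|.
|I(U(6,12))| = sum C(12,k) for k=0..6 = 2510.
|I(U(2,5))| = sum C(5,k) for k=0..2 = 16.
Total = 2510 * 16 = 40160.

40160


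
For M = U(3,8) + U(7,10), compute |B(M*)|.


(M1+M2)* = M1* + M2*.
M1* = U(5,8), bases: C(8,5) = 56.
M2* = U(3,10), bases: C(10,3) = 120.
|B(M*)| = 56 * 120 = 6720.

6720


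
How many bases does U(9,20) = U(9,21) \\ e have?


Deleting e from U(9,21) gives U(9,20) since n > r.
Bases of U(9,20) = C(20,9) = 20! / (9! * 11!) = 167960.

167960


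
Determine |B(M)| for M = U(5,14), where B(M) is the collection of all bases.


Bases of U(5,14) are all 5-element subsets of the 14-element ground set.
Number of bases = C(14,5).
C(14,5) = 2002.

2002


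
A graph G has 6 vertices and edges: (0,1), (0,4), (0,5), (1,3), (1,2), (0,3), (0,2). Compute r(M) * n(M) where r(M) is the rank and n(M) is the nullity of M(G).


r(M) = |V| - c = 6 - 1 = 5.
nullity = |E| - r(M) = 7 - 5 = 2.
Product = 5 * 2 = 10.

10


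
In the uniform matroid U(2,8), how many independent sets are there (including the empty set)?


Independent sets of U(2,8) are all subsets of size <= 2.
Count = (8 choose 0) + (8 choose 1) + (8 choose 2)
     = 1 + 8 + 28
     = 37.

37


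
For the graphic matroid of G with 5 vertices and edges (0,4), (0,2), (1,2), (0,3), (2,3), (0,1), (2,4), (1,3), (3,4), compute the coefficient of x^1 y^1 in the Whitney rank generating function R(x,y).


R(x,y) = sum over A in 2^E of x^(r(E)-r(A)) * y^(|A|-r(A)).
G has 5 vertices, 9 edges. r(E) = 4.
Enumerate all 2^9 = 512 subsets.
Count subsets with r(E)-r(A)=1 and |A|-r(A)=1: 51.

51


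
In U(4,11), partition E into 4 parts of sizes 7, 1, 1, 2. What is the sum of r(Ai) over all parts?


r(Ai) = min(|Ai|, 4) for each part.
Sum = min(7,4) + min(1,4) + min(1,4) + min(2,4)
    = 4 + 1 + 1 + 2
    = 8.

8


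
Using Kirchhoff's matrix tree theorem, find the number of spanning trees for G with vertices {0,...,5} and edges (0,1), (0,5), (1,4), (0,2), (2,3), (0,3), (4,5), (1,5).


By Kirchhoff's matrix tree theorem, the number of spanning trees equals
the determinant of any cofactor of the Laplacian matrix L.
G has 6 vertices and 8 edges.
Computing the (5 x 5) cofactor determinant gives 24.

24


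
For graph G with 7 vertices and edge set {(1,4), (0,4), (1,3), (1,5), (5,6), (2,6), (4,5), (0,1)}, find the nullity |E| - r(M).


Cycle rank (nullity) = |E| - r(M) = |E| - (|V| - c).
|E| = 8, |V| = 7, c = 1.
Nullity = 8 - (7 - 1) = 8 - 6 = 2.

2


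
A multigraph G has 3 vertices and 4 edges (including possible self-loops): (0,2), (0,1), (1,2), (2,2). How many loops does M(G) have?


In a graphic matroid, a loop is a self-loop edge (u,u) with rank 0.
Examining all 4 edges for self-loops...
Self-loops found: (2,2)
Number of loops = 1.

1


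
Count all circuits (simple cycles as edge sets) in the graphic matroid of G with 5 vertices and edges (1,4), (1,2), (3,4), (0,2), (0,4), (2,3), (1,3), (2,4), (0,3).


A circuit in a graphic matroid = edge set of a simple cycle.
G has 5 vertices and 9 edges.
Enumerating all minimal edge subsets forming cycles...
Total circuits found: 22.

22


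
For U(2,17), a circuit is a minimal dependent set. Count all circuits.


In U(2,17), circuits are the (3)-element subsets.
Any set of 3 elements is dependent, and removing any one element gives
an independent set of size 2, so it is a minimal dependent set.
Number of circuits = (17 choose 3) = 680.

680


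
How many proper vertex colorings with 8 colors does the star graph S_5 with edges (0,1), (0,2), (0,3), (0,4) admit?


P(tree, k) = k * (k-1)^(4) for any tree on 5 vertices.
P(8) = 8 * 7^4 = 8 * 2401 = 19208.

19208


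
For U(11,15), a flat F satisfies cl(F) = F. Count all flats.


Flats of U(11,15): every subset of size < 11 is a flat, plus E itself.
Count = (15 choose 0) + (15 choose 1) + (15 choose 2) + (15 choose 3) + (15 choose 4) + (15 choose 5) + (15 choose 6) + (15 choose 7) + (15 choose 8) + (15 choose 9) + (15 choose 10) + 1
     = 1 + 15 + 105 + 455 + 1365 + 3003 + 5005 + 6435 + 6435 + 5005 + 3003 + 1
     = 30828.

30828


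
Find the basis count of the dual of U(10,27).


The dual of U(r,n) is U(n-r, n) = U(17,27).
Bases of U(17,27) are all (17)-element subsets.
|B(M*)| = C(27,17) = 8436285.

8436285


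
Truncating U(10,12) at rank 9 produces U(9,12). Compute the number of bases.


Truncating U(10,12) to rank 9 gives U(9,12).
Bases of U(9,12) are all 9-element subsets of 12 elements.
Number of bases = C(12,9) = 220.

220


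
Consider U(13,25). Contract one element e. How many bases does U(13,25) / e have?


Contracting e from U(13,25) gives U(12,24).
Bases of U(12,24) = (24 choose 12) = 2704156.

2704156


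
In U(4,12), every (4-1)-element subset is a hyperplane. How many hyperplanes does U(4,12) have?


Hyperplanes of U(4,12) are flats of rank 3.
In a uniform matroid, these are exactly the (3)-element subsets.
Count = (12 choose 3) = 220.

220


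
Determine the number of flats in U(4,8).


Flats of U(4,8): every subset of size < 4 is a flat, plus E itself.
Count = C(8,0) + C(8,1) + C(8,2) + C(8,3) + 1
     = 1 + 8 + 28 + 56 + 1
     = 94.

94


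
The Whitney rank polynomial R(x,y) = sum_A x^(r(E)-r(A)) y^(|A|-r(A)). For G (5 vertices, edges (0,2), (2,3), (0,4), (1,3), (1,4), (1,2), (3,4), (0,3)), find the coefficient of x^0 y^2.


R(x,y) = sum over A in 2^E of x^(r(E)-r(A)) * y^(|A|-r(A)).
G has 5 vertices, 8 edges. r(E) = 4.
Enumerate all 2^8 = 256 subsets.
Count subsets with r(E)-r(A)=0 and |A|-r(A)=2: 28.

28


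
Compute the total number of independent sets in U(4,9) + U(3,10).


For a direct sum, |I(M1+M2)| = |I(M1)| * |I(M2)|.
|I(U(4,9))| = sum C(9,k) for k=0..4 = 256.
|I(U(3,10))| = sum C(10,k) for k=0..3 = 176.
Total = 256 * 176 = 45056.

45056


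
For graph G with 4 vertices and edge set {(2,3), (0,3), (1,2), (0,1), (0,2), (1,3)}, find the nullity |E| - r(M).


Cycle rank (nullity) = |E| - r(M) = |E| - (|V| - c).
|E| = 6, |V| = 4, c = 1.
Nullity = 6 - (4 - 1) = 6 - 3 = 3.

3


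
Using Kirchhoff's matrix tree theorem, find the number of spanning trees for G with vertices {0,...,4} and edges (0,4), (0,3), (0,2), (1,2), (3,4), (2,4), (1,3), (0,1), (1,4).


By Kirchhoff's matrix tree theorem, the number of spanning trees equals
the determinant of any cofactor of the Laplacian matrix L.
G has 5 vertices and 9 edges.
Computing the (4 x 4) cofactor determinant gives 75.

75


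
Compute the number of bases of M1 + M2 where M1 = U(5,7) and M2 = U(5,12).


Bases of a direct sum M1 + M2: |B| = |B(M1)| * |B(M2)|.
|B(U(5,7))| = C(7,5) = 21.
|B(U(5,12))| = C(12,5) = 792.
Total bases = 21 * 792 = 16632.

16632


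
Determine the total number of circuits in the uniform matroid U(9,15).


In U(9,15), circuits are the (10)-element subsets.
Any set of 10 elements is dependent, and removing any one element gives
an independent set of size 9, so it is a minimal dependent set.
Number of circuits = (15 choose 10) = 3003.

3003


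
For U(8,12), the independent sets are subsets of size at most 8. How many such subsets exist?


Independent sets of U(8,12) are all subsets of size <= 8.
Count = C(12,0) + C(12,1) + C(12,2) + C(12,3) + C(12,4) + C(12,5) + C(12,6) + C(12,7) + C(12,8)
     = 1 + 12 + 66 + 220 + 495 + 792 + 924 + 792 + 495
     = 3797.

3797


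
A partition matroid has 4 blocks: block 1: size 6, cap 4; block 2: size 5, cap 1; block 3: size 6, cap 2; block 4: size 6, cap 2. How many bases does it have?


A basis picks exactly ci elements from block i.
Number of bases = product of C(|Si|, ci).
= C(6,4) * C(5,1) * C(6,2) * C(6,2)
= 15 * 5 * 15 * 15
= 16875.

16875


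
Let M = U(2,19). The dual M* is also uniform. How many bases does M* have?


The dual of U(r,n) is U(n-r, n) = U(17,19).
Bases of U(17,19) are all (17)-element subsets.
|B(M*)| = (19 choose 17) = 171.

171


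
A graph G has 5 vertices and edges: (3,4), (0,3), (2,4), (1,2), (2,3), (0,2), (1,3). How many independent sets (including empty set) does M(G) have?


An independent set in a graphic matroid is an acyclic edge subset.
G has 5 vertices and 7 edges.
Enumerate all 2^7 = 128 subsets, checking for acyclicity.
Total independent sets = 81.

81


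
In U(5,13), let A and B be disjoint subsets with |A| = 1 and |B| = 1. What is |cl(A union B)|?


|A union B| = 1 + 1 = 2 (disjoint).
In U(5,13), cl(S) = S if |S| < 5, else cl(S) = E.
Since 2 < 5, cl(A union B) = A union B.
|cl(A union B)| = 2.

2


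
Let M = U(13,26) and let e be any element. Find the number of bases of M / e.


Contracting e from U(13,26) gives U(12,25).
Bases of U(12,25) = C(25,12) = 5200300.

5200300


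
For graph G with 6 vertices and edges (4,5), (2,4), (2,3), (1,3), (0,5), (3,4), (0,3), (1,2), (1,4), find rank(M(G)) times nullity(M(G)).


r(M) = |V| - c = 6 - 1 = 5.
nullity = |E| - r(M) = 9 - 5 = 4.
Product = 5 * 4 = 20.

20


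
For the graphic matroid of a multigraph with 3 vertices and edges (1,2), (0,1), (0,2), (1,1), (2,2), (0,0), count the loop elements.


In a graphic matroid, a loop is a self-loop edge (u,u) with rank 0.
Examining all 6 edges for self-loops...
Self-loops found: (1,1), (2,2), (0,0)
Number of loops = 3.

3


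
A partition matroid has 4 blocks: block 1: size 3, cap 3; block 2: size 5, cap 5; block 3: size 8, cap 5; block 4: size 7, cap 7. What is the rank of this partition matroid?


Rank of a partition matroid = sum of min(|Si|, ci) for each block.
= min(3,3) + min(5,5) + min(8,5) + min(7,7)
= 3 + 5 + 5 + 7
= 20.

20


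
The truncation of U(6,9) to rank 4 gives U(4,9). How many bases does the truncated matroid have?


Truncating U(6,9) to rank 4 gives U(4,9).
Bases of U(4,9) are all 4-element subsets of 9 elements.
Number of bases = (9 choose 4) = 126.

126


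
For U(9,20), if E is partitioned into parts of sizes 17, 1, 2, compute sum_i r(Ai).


r(Ai) = min(|Ai|, 9) for each part.
Sum = min(17,9) + min(1,9) + min(2,9)
    = 9 + 1 + 2
    = 12.

12


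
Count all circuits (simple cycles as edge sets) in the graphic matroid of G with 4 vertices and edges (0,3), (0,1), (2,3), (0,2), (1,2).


A circuit in a graphic matroid = edge set of a simple cycle.
G has 4 vertices and 5 edges.
Enumerating all minimal edge subsets forming cycles...
Total circuits found: 3.

3


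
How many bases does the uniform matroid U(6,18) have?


Bases of U(6,18) are all 6-element subsets of the 18-element ground set.
Number of bases = C(18,6).
C(18,6) = 18564.

18564


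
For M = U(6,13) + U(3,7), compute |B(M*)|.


(M1+M2)* = M1* + M2*.
M1* = U(7,13), bases: C(13,7) = 1716.
M2* = U(4,7), bases: C(7,4) = 35.
|B(M*)| = 1716 * 35 = 60060.

60060


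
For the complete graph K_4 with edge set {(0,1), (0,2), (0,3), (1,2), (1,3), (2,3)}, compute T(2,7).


T(K_4; x,y) = x^3 + 3x^2 + 4xy + 2x + y^3 + 3y^2 + 2y.
Substituting x=2, y=7:
= 8 + 12 + 56 + 4 + 343 + 147 + 14
= 584.

584


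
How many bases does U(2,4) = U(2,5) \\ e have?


Deleting e from U(2,5) gives U(2,4) since n > r.
Bases of U(2,4) = C(4,2) = (4 * 3) / (1 * 2) = 6.

6


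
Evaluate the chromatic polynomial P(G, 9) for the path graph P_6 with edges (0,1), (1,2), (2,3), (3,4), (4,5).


P(P_6, k) = k * (k-1)^(5).
P(9) = 9 * 8^5 = 9 * 32768 = 294912.

294912


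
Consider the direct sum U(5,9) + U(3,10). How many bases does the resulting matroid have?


Bases of a direct sum M1 + M2: |B| = |B(M1)| * |B(M2)|.
|B(U(5,9))| = C(9,5) = 126.
|B(U(3,10))| = C(10,3) = 120.
Total bases = 126 * 120 = 15120.

15120


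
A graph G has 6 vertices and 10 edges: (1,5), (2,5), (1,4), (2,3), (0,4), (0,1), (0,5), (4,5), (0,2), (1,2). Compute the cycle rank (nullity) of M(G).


Cycle rank (nullity) = |E| - r(M) = |E| - (|V| - c).
|E| = 10, |V| = 6, c = 1.
Nullity = 10 - (6 - 1) = 10 - 5 = 5.

5


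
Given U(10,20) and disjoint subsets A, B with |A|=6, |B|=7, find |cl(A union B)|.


|A union B| = 6 + 7 = 13 (disjoint).
In U(10,20), cl(S) = S if |S| < 10, else cl(S) = E.
Since 13 >= 10, cl(A union B) = E.
|cl(A union B)| = 20.

20


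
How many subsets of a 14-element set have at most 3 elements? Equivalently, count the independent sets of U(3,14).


Independent sets of U(3,14) are all subsets of size <= 3.
Count = (14 choose 0) + (14 choose 1) + (14 choose 2) + (14 choose 3)
     = 1 + 14 + 91 + 364
     = 470.

470


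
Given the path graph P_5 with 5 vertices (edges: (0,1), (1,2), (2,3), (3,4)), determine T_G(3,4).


A path on 5 vertices is a tree with 4 edges.
T(x,y) = x^(4) for any tree.
T(3,4) = 3^4 = 81.

81


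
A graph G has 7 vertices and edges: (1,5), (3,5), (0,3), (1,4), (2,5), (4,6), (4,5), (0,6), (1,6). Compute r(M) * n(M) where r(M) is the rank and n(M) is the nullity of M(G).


r(M) = |V| - c = 7 - 1 = 6.
nullity = |E| - r(M) = 9 - 6 = 3.
Product = 6 * 3 = 18.

18


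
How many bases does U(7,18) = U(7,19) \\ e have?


Deleting e from U(7,19) gives U(7,18) since n > r.
Bases of U(7,18) = C(18,7) = 18! / (7! * 11!) = 31824.

31824


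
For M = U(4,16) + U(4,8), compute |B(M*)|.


(M1+M2)* = M1* + M2*.
M1* = U(12,16), bases: C(16,12) = 1820.
M2* = U(4,8), bases: C(8,4) = 70.
|B(M*)| = 1820 * 70 = 127400.

127400


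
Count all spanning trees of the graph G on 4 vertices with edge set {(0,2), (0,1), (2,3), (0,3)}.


By Kirchhoff's matrix tree theorem, the number of spanning trees equals
the determinant of any cofactor of the Laplacian matrix L.
G has 4 vertices and 4 edges.
Computing the (3 x 3) cofactor determinant gives 3.

3


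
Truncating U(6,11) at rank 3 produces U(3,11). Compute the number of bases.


Truncating U(6,11) to rank 3 gives U(3,11).
Bases of U(3,11) are all 3-element subsets of 11 elements.
Number of bases = (11 choose 3) = 165.

165


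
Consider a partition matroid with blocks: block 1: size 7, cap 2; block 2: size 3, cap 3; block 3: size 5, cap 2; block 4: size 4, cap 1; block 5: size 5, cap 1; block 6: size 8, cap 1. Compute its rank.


Rank of a partition matroid = sum of min(|Si|, ci) for each block.
= min(7,2) + min(3,3) + min(5,2) + min(4,1) + min(5,1) + min(8,1)
= 2 + 3 + 2 + 1 + 1 + 1
= 10.

10


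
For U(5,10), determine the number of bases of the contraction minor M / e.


Contracting e from U(5,10) gives U(4,9).
Bases of U(4,9) = (9 choose 4) = 126.

126


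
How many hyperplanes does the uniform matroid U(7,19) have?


Hyperplanes of U(7,19) are flats of rank 6.
In a uniform matroid, these are exactly the (6)-element subsets.
Count = (19 choose 6) = 27132.

27132


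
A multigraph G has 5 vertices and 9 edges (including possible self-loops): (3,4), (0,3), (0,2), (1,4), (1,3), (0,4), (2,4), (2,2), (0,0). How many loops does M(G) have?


In a graphic matroid, a loop is a self-loop edge (u,u) with rank 0.
Examining all 9 edges for self-loops...
Self-loops found: (2,2), (0,0)
Number of loops = 2.

2


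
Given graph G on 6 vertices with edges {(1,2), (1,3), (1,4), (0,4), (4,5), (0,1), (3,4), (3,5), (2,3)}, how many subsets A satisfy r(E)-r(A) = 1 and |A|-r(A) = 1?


R(x,y) = sum over A in 2^E of x^(r(E)-r(A)) * y^(|A|-r(A)).
G has 6 vertices, 9 edges. r(E) = 5.
Enumerate all 2^9 = 512 subsets.
Count subsets with r(E)-r(A)=1 and |A|-r(A)=1: 69.

69


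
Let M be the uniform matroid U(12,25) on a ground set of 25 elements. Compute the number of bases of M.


Bases of U(12,25) are all 12-element subsets of the 25-element ground set.
Number of bases = C(25,12).
(25 choose 12) = 5200300.

5200300


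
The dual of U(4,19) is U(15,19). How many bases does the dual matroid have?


The dual of U(r,n) is U(n-r, n) = U(15,19).
Bases of U(15,19) are all (15)-element subsets.
|B(M*)| = C(19,15) = 3876.

3876


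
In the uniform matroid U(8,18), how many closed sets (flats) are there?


Flats of U(8,18): every subset of size < 8 is a flat, plus E itself.
Count = C(18,0) + C(18,1) + C(18,2) + C(18,3) + C(18,4) + C(18,5) + C(18,6) + C(18,7) + 1
     = 1 + 18 + 153 + 816 + 3060 + 8568 + 18564 + 31824 + 1
     = 63005.

63005


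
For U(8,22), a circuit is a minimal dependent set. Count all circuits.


In U(8,22), circuits are the (9)-element subsets.
Any set of 9 elements is dependent, and removing any one element gives
an independent set of size 8, so it is a minimal dependent set.
Number of circuits = C(22,9) = 22! / (9! * 13!) = 497420.

497420


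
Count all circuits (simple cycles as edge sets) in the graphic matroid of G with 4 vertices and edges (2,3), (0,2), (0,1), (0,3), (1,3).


A circuit in a graphic matroid = edge set of a simple cycle.
G has 4 vertices and 5 edges.
Enumerating all minimal edge subsets forming cycles...
Total circuits found: 3.

3


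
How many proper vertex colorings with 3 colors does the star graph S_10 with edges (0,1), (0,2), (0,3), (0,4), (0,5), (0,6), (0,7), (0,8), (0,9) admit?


P(tree, k) = k * (k-1)^(9) for any tree on 10 vertices.
P(3) = 3 * 2^9 = 3 * 512 = 1536.

1536


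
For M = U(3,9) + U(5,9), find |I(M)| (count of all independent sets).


For a direct sum, |I(M1+M2)| = |I(M1)| * |I(M2)|.
|I(U(3,9))| = sum C(9,k) for k=0..3 = 130.
|I(U(5,9))| = sum C(9,k) for k=0..5 = 382.
Total = 130 * 382 = 49660.

49660


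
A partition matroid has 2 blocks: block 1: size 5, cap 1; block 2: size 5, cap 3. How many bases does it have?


A basis picks exactly ci elements from block i.
Number of bases = product of C(|Si|, ci).
= C(5,1) * C(5,3)
= 5 * 10
= 50.

50


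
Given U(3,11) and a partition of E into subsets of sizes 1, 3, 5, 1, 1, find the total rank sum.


r(Ai) = min(|Ai|, 3) for each part.
Sum = min(1,3) + min(3,3) + min(5,3) + min(1,3) + min(1,3)
    = 1 + 3 + 3 + 1 + 1
    = 9.

9


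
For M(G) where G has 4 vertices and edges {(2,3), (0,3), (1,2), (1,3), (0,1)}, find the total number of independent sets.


An independent set in a graphic matroid is an acyclic edge subset.
G has 4 vertices and 5 edges.
Enumerate all 2^5 = 32 subsets, checking for acyclicity.
Total independent sets = 24.

24


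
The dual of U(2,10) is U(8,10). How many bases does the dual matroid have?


The dual of U(r,n) is U(n-r, n) = U(8,10).
Bases of U(8,10) are all (8)-element subsets.
|B(M*)| = C(10,8) = 45.

45


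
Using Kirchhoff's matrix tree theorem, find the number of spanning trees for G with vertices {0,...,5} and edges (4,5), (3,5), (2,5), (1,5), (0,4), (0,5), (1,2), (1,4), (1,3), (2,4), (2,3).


By Kirchhoff's matrix tree theorem, the number of spanning trees equals
the determinant of any cofactor of the Laplacian matrix L.
G has 6 vertices and 11 edges.
Computing the (5 x 5) cofactor determinant gives 185.

185


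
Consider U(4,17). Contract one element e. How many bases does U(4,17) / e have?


Contracting e from U(4,17) gives U(3,16).
Bases of U(3,16) = (16 choose 3) = 560.

560


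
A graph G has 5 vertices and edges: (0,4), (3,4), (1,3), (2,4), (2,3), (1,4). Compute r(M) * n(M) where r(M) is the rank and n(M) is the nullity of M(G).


r(M) = |V| - c = 5 - 1 = 4.
nullity = |E| - r(M) = 6 - 4 = 2.
Product = 4 * 2 = 8.

8


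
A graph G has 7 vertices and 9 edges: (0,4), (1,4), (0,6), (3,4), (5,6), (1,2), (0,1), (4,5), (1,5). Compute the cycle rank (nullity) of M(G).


Cycle rank (nullity) = |E| - r(M) = |E| - (|V| - c).
|E| = 9, |V| = 7, c = 1.
Nullity = 9 - (7 - 1) = 9 - 6 = 3.

3


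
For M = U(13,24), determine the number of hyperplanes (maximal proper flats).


Hyperplanes of U(13,24) are flats of rank 12.
In a uniform matroid, these are exactly the (12)-element subsets.
Count = (24 choose 12) = 2704156.

2704156


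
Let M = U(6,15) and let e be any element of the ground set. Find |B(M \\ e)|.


Deleting e from U(6,15) gives U(6,14) since n > r.
Bases of U(6,14) = C(14,6) = 14! / (6! * 8!) = 3003.

3003


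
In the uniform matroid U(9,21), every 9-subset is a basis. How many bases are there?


Bases of U(9,21) are all 9-element subsets of the 21-element ground set.
Number of bases = C(21,9).
C(21,9) = 21! / (9! * 12!) = 293930.

293930


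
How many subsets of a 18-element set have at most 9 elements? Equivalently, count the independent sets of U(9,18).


Independent sets of U(9,18) are all subsets of size <= 9.
Count = C(18,0) + C(18,1) + C(18,2) + C(18,3) + C(18,4) + C(18,5) + C(18,6) + C(18,7) + C(18,8) + C(18,9)
     = 1 + 18 + 153 + 816 + 3060 + 8568 + 18564 + 31824 + 43758 + 48620
     = 155382.

155382


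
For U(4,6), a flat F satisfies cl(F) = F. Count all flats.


Flats of U(4,6): every subset of size < 4 is a flat, plus E itself.
Count = (6 choose 0) + (6 choose 1) + (6 choose 2) + (6 choose 3) + 1
     = 1 + 6 + 15 + 20 + 1
     = 43.

43


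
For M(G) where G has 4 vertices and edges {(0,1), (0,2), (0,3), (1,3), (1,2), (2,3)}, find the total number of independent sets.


An independent set in a graphic matroid is an acyclic edge subset.
G has 4 vertices and 6 edges.
Enumerate all 2^6 = 64 subsets, checking for acyclicity.
Total independent sets = 38.

38


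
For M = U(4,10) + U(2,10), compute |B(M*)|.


(M1+M2)* = M1* + M2*.
M1* = U(6,10), bases: C(10,6) = 210.
M2* = U(8,10), bases: C(10,8) = 45.
|B(M*)| = 210 * 45 = 9450.

9450


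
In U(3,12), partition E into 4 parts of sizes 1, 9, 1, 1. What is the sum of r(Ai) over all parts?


r(Ai) = min(|Ai|, 3) for each part.
Sum = min(1,3) + min(9,3) + min(1,3) + min(1,3)
    = 1 + 3 + 1 + 1
    = 6.

6


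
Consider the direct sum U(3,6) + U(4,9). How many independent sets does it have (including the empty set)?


For a direct sum, |I(M1+M2)| = |I(M1)| * |I(M2)|.
|I(U(3,6))| = sum C(6,k) for k=0..3 = 42.
|I(U(4,9))| = sum C(9,k) for k=0..4 = 256.
Total = 42 * 256 = 10752.

10752


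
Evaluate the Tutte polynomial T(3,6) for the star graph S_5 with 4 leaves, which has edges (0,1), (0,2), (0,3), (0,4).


A star on 5 vertices is a tree with 4 edges.
T(x,y) = x^(4) for any tree.
T(3,6) = 3^4 = 81.

81


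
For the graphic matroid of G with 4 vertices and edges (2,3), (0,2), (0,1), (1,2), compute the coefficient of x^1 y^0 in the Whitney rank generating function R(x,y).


R(x,y) = sum over A in 2^E of x^(r(E)-r(A)) * y^(|A|-r(A)).
G has 4 vertices, 4 edges. r(E) = 3.
Enumerate all 2^4 = 16 subsets.
Count subsets with r(E)-r(A)=1 and |A|-r(A)=0: 6.

6


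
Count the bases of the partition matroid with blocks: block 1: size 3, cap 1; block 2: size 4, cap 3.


A basis picks exactly ci elements from block i.
Number of bases = product of C(|Si|, ci).
= C(3,1) * C(4,3)
= 3 * 4
= 12.

12


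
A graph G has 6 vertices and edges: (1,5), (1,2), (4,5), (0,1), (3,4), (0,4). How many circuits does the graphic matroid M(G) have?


A circuit in a graphic matroid = edge set of a simple cycle.
G has 6 vertices and 6 edges.
Enumerating all minimal edge subsets forming cycles...
Total circuits found: 1.

1


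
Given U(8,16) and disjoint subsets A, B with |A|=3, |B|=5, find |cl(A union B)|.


|A union B| = 3 + 5 = 8 (disjoint).
In U(8,16), cl(S) = S if |S| < 8, else cl(S) = E.
Since 8 >= 8, cl(A union B) = E.
|cl(A union B)| = 16.

16


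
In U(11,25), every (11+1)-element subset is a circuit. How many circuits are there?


In U(11,25), circuits are the (12)-element subsets.
Any set of 12 elements is dependent, and removing any one element gives
an independent set of size 11, so it is a minimal dependent set.
Number of circuits = C(25,12) = 25! / (12! * 13!) = 5200300.

5200300


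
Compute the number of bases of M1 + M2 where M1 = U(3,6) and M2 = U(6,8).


Bases of a direct sum M1 + M2: |B| = |B(M1)| * |B(M2)|.
|B(U(3,6))| = C(6,3) = 20.
|B(U(6,8))| = C(8,6) = 28.
Total bases = 20 * 28 = 560.

560


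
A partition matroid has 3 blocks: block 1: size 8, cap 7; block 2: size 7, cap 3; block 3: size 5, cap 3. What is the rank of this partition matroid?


Rank of a partition matroid = sum of min(|Si|, ci) for each block.
= min(8,7) + min(7,3) + min(5,3)
= 7 + 3 + 3
= 13.

13


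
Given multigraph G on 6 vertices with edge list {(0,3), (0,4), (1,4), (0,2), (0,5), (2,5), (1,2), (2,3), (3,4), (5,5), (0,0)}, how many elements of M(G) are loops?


In a graphic matroid, a loop is a self-loop edge (u,u) with rank 0.
Examining all 11 edges for self-loops...
Self-loops found: (5,5), (0,0)
Number of loops = 2.

2


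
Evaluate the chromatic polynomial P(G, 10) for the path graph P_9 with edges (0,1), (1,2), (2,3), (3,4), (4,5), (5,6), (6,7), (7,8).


P(P_9, k) = k * (k-1)^(8).
P(10) = 10 * 9^8 = 10 * 43046721 = 430467210.

430467210


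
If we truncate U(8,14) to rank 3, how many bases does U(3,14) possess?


Truncating U(8,14) to rank 3 gives U(3,14).
Bases of U(3,14) are all 3-element subsets of 14 elements.
Number of bases = C(14,3) = (14 * 13 * 12) / (1 * 2 * 3) = 364.

364


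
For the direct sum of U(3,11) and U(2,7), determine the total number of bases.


Bases of a direct sum M1 + M2: |B| = |B(M1)| * |B(M2)|.
|B(U(3,11))| = C(11,3) = 165.
|B(U(2,7))| = C(7,2) = 21.
Total bases = 165 * 21 = 3465.

3465


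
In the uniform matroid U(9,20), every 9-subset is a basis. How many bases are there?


Bases of U(9,20) are all 9-element subsets of the 20-element ground set.
Number of bases = C(20,9).
C(20,9) = 167960.

167960


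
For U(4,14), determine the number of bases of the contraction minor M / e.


Contracting e from U(4,14) gives U(3,13).
Bases of U(3,13) = C(13,3) = (13 * 12 * 11) / (1 * 2 * 3) = 286.

286


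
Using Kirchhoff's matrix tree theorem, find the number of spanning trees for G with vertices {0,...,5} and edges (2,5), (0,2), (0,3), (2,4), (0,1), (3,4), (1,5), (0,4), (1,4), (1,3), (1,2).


By Kirchhoff's matrix tree theorem, the number of spanning trees equals
the determinant of any cofactor of the Laplacian matrix L.
G has 6 vertices and 11 edges.
Computing the (5 x 5) cofactor determinant gives 185.

185


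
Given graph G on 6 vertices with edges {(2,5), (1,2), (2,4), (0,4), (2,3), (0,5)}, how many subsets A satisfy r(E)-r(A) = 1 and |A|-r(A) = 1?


R(x,y) = sum over A in 2^E of x^(r(E)-r(A)) * y^(|A|-r(A)).
G has 6 vertices, 6 edges. r(E) = 5.
Enumerate all 2^6 = 64 subsets.
Count subsets with r(E)-r(A)=1 and |A|-r(A)=1: 2.

2


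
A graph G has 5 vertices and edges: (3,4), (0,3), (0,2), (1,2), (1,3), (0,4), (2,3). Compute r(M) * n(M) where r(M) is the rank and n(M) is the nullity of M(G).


r(M) = |V| - c = 5 - 1 = 4.
nullity = |E| - r(M) = 7 - 4 = 3.
Product = 4 * 3 = 12.

12


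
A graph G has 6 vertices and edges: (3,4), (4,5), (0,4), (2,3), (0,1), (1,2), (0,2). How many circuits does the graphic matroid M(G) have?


A circuit in a graphic matroid = edge set of a simple cycle.
G has 6 vertices and 7 edges.
Enumerating all minimal edge subsets forming cycles...
Total circuits found: 3.

3


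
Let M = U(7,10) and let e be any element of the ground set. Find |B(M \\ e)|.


Deleting e from U(7,10) gives U(7,9) since n > r.
Bases of U(7,9) = C(9,7) = 9! / (7! * 2!) = 36.

36


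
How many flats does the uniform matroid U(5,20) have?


Flats of U(5,20): every subset of size < 5 is a flat, plus E itself.
Count = C(20,0) + C(20,1) + C(20,2) + C(20,3) + C(20,4) + 1
     = 1 + 20 + 190 + 1140 + 4845 + 1
     = 6197.

6197


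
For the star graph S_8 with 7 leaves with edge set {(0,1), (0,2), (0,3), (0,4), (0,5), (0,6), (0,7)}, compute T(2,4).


A star on 8 vertices is a tree with 7 edges.
T(x,y) = x^(7) for any tree.
T(2,4) = 2^7 = 128.

128


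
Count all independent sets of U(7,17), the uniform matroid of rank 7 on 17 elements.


Independent sets of U(7,17) are all subsets of size <= 7.
Count = C(17,0) + C(17,1) + C(17,2) + C(17,3) + C(17,4) + C(17,5) + C(17,6) + C(17,7)
     = 1 + 17 + 136 + 680 + 2380 + 6188 + 12376 + 19448
     = 41226.

41226


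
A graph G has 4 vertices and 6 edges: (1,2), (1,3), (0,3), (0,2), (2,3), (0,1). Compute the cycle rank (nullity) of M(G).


Cycle rank (nullity) = |E| - r(M) = |E| - (|V| - c).
|E| = 6, |V| = 4, c = 1.
Nullity = 6 - (4 - 1) = 6 - 3 = 3.

3


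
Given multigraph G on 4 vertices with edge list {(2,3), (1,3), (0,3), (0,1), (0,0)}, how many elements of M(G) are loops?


In a graphic matroid, a loop is a self-loop edge (u,u) with rank 0.
Examining all 5 edges for self-loops...
Self-loops found: (0,0)
Number of loops = 1.

1


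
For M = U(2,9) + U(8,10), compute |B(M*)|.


(M1+M2)* = M1* + M2*.
M1* = U(7,9), bases: C(9,7) = 36.
M2* = U(2,10), bases: C(10,2) = 45.
|B(M*)| = 36 * 45 = 1620.

1620


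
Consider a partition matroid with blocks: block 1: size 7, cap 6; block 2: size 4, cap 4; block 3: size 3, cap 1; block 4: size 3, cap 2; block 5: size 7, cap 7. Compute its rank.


Rank of a partition matroid = sum of min(|Si|, ci) for each block.
= min(7,6) + min(4,4) + min(3,1) + min(3,2) + min(7,7)
= 6 + 4 + 1 + 2 + 7
= 20.

20


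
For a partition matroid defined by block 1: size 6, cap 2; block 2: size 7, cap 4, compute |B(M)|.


A basis picks exactly ci elements from block i.
Number of bases = product of C(|Si|, ci).
= C(6,2) * C(7,4)
= 15 * 35
= 525.

525


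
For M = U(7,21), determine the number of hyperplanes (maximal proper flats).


Hyperplanes of U(7,21) are flats of rank 6.
In a uniform matroid, these are exactly the (6)-element subsets.
Count = C(21,6) = 21! / (6! * 15!) = 54264.

54264


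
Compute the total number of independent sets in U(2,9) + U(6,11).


For a direct sum, |I(M1+M2)| = |I(M1)| * |I(M2)|.
|I(U(2,9))| = sum C(9,k) for k=0..2 = 46.
|I(U(6,11))| = sum C(11,k) for k=0..6 = 1486.
Total = 46 * 1486 = 68356.

68356


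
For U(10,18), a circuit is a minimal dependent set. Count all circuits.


In U(10,18), circuits are the (11)-element subsets.
Any set of 11 elements is dependent, and removing any one element gives
an independent set of size 10, so it is a minimal dependent set.
Number of circuits = C(18,11) = 18! / (11! * 7!) = 31824.

31824


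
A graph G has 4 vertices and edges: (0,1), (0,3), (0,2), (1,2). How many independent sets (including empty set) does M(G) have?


An independent set in a graphic matroid is an acyclic edge subset.
G has 4 vertices and 4 edges.
Enumerate all 2^4 = 16 subsets, checking for acyclicity.
Total independent sets = 14.

14


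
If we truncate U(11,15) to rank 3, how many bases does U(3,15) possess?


Truncating U(11,15) to rank 3 gives U(3,15).
Bases of U(3,15) are all 3-element subsets of 15 elements.
Number of bases = C(15,3) = (15 * 14 * 13) / (1 * 2 * 3) = 455.

455


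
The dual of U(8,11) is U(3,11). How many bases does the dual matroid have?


The dual of U(r,n) is U(n-r, n) = U(3,11).
Bases of U(3,11) are all (3)-element subsets.
|B(M*)| = (11 choose 3) = 165.

165
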